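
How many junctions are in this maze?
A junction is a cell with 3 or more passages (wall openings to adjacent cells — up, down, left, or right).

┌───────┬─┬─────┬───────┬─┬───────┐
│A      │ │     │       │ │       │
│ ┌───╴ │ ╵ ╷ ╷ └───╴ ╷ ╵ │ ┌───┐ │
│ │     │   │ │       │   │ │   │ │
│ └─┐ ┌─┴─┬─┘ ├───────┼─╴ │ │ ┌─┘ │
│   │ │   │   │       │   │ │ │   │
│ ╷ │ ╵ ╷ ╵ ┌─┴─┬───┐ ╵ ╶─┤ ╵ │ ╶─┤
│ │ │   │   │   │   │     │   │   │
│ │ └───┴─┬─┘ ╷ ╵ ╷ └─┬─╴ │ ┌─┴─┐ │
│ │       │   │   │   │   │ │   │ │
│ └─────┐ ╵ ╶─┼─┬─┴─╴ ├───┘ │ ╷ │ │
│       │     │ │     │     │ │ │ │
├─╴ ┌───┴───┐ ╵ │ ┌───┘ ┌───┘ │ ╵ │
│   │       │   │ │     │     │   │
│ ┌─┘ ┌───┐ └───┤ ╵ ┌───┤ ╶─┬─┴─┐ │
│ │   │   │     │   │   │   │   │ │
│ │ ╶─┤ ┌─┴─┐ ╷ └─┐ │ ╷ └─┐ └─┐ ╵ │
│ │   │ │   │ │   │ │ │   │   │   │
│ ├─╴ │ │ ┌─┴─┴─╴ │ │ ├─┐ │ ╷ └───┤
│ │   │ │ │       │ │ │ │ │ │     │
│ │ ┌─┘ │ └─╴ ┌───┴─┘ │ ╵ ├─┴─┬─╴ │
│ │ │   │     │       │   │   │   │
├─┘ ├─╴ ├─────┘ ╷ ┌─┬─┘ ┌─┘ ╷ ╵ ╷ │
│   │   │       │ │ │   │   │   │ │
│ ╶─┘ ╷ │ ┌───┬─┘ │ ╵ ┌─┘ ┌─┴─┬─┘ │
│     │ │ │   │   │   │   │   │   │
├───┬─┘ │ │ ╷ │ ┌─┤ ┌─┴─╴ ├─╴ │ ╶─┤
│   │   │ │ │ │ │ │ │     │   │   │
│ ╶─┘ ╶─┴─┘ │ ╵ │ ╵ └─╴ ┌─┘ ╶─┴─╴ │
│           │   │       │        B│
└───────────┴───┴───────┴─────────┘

Checking each cell for number of passages:

Junctions found (3+ passages):
  (0, 6): 3 passages
  (0, 10): 3 passages
  (1, 2): 3 passages
  (1, 12): 3 passages
  (2, 0): 3 passages
  (3, 11): 3 passages
  (3, 13): 3 passages
  (5, 1): 3 passages
  (5, 5): 3 passages
  (6, 16): 3 passages
  (7, 6): 3 passages
  (7, 9): 3 passages
  (8, 13): 3 passages
  (9, 6): 3 passages
  (10, 3): 3 passages
  (10, 8): 3 passages
  (10, 11): 3 passages
  (10, 16): 3 passages
  (11, 3): 3 passages
  (12, 9): 3 passages
  (12, 12): 3 passages
  (13, 11): 3 passages
  (14, 2): 3 passages
  (14, 9): 3 passages
  (14, 13): 3 passages
Total junctions: 25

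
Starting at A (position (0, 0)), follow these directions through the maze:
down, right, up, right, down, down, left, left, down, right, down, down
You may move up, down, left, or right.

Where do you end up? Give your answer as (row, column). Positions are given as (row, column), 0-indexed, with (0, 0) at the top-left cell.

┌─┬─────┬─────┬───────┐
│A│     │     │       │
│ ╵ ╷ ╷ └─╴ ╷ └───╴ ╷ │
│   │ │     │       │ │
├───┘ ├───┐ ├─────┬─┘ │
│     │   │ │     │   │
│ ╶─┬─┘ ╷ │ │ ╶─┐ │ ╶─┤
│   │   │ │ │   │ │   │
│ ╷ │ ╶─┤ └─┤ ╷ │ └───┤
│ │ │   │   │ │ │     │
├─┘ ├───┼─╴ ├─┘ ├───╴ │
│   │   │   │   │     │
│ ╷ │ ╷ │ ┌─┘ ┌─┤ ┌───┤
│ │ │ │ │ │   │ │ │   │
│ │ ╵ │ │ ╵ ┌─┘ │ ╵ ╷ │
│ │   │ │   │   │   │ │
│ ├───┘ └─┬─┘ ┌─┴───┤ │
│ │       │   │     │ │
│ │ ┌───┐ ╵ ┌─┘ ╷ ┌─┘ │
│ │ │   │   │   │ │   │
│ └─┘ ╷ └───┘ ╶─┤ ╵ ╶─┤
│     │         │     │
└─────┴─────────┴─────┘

Following directions step by step:
Start: (0, 0)
  down: (0, 0) → (1, 0)
  right: (1, 0) → (1, 1)
  up: (1, 1) → (0, 1)
  right: (0, 1) → (0, 2)
  down: (0, 2) → (1, 2)
  down: (1, 2) → (2, 2)
  left: (2, 2) → (2, 1)
  left: (2, 1) → (2, 0)
  down: (2, 0) → (3, 0)
  right: (3, 0) → (3, 1)
  down: (3, 1) → (4, 1)
  down: (4, 1) → (5, 1)
Final position: (5, 1)

Path taken:

┌─┬─────┬─────┬───────┐
│A│↱ ↓  │     │       │
│ ╵ ╷ ╷ └─╴ ╷ └───╴ ╷ │
│↳ ↑│↓│     │       │ │
├───┘ ├───┐ ├─────┬─┘ │
│↓ ← ↲│   │ │     │   │
│ ╶─┬─┘ ╷ │ │ ╶─┐ │ ╶─┤
│↳ ↓│   │ │ │   │ │   │
│ ╷ │ ╶─┤ └─┤ ╷ │ └───┤
│ │↓│   │   │ │ │     │
├─┘ ├───┼─╴ ├─┘ ├───╴ │
│  B│   │   │   │     │
│ ╷ │ ╷ │ ┌─┘ ┌─┤ ┌───┤
│ │ │ │ │ │   │ │ │   │
│ │ ╵ │ │ ╵ ┌─┘ │ ╵ ╷ │
│ │   │ │   │   │   │ │
│ ├───┘ └─┬─┘ ┌─┴───┤ │
│ │       │   │     │ │
│ │ ┌───┐ ╵ ┌─┘ ╷ ┌─┘ │
│ │ │   │   │   │ │   │
│ └─┘ ╷ └───┘ ╶─┤ ╵ ╶─┤
│     │         │     │
└─────┴─────────┴─────┘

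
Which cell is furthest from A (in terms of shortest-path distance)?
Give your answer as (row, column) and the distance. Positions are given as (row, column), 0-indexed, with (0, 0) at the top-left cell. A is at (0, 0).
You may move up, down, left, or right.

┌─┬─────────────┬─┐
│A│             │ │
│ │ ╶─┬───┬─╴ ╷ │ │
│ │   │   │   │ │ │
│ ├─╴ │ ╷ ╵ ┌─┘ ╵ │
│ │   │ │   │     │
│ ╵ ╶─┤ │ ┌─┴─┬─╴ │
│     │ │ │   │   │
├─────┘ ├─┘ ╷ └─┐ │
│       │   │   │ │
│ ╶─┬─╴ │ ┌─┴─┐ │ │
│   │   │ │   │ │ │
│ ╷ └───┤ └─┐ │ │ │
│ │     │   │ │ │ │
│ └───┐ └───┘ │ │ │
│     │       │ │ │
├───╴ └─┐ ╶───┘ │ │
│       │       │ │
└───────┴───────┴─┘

Computing BFS distances from A to all cells:
Furthest cell: (6, 5)
Distance: 49 steps

Path from A to the furthest cell:

┌─┬─────────────┬─┐
│A│↱ → → → → ↓  │ │
│ │ ╶─┬───┬─╴ ╷ │ │
│↓│↑ ↰│↓ ↰│↓ ↲│ │ │
│ ├─╴ │ ╷ ╵ ┌─┘ ╵ │
│↓│↱ ↑│↓│↑ ↲│     │
│ ╵ ╶─┤ │ ┌─┴─┬─╴ │
│↳ ↑  │↓│ │↓ ↰│   │
├─────┘ ├─┘ ╷ └─┐ │
│↓ ← ← ↲│↓ ↲│↑ ↰│ │
│ ╶─┬─╴ │ ┌─┴─┐ │ │
│↳ ↓│   │↓│   │↑│ │
│ ╷ └───┤ └─┐ │ │ │
│ │↳ → ↓│↳ B│ │↑│ │
│ └───┐ └───┘ │ │ │
│     │↳ ↓    │↑│ │
├───╴ └─┐ ╶───┘ │ │
│       │↳ → → ↑│ │
└───────┴───────┴─┘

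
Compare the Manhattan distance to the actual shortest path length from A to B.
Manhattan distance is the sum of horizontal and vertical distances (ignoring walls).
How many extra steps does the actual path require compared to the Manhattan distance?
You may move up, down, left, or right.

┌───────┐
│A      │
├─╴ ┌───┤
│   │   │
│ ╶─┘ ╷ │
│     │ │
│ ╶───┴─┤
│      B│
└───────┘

Manhattan distance: |3 - 0| + |3 - 0| = 6
Actual path length: 8
Extra steps: 8 - 6 = 2

Solution:

┌───────┐
│A ↓    │
├─╴ ┌───┤
│↓ ↲│   │
│ ╶─┘ ╷ │
│↓    │ │
│ ╶───┴─┤
│↳ → → B│
└───────┘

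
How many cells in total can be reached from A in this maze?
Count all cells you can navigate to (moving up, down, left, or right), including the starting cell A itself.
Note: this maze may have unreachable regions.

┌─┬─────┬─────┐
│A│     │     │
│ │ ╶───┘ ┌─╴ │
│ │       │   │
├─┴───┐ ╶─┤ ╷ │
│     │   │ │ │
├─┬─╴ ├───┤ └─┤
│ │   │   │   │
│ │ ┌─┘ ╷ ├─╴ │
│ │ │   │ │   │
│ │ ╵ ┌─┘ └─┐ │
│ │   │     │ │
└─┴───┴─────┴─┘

Using BFS/flood-fill to find all reachable cells from A:
Maze size: 6 × 7 = 42 total cells
40 cell(s) are walled off and cannot be reached from A.
Reachable cells: 2

Reachable region (· marks reachable cells):

┌─┬─────┬─────┐
│A│     │     │
│ │ ╶───┘ ┌─╴ │
│·│       │   │
├─┴───┐ ╶─┤ ╷ │
│     │   │ │ │
├─┬─╴ ├───┤ └─┤
│ │   │   │   │
│ │ ┌─┘ ╷ ├─╴ │
│ │ │   │ │   │
│ │ ╵ ┌─┘ └─┐ │
│ │   │     │ │
└─┴───┴─────┴─┘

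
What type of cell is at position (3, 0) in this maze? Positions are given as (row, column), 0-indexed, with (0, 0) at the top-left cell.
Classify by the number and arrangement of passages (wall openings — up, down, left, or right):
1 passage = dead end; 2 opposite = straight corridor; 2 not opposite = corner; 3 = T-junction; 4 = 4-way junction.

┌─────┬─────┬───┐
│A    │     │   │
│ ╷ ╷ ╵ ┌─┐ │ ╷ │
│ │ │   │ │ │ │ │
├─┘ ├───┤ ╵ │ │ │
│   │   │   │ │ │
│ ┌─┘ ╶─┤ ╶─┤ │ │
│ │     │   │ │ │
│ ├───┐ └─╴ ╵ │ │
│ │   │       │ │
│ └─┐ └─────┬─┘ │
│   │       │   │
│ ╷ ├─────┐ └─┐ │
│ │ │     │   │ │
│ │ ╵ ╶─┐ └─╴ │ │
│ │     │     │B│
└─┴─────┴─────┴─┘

Checking cell at (3, 0):
Number of passages: 2
Cell type: straight corridor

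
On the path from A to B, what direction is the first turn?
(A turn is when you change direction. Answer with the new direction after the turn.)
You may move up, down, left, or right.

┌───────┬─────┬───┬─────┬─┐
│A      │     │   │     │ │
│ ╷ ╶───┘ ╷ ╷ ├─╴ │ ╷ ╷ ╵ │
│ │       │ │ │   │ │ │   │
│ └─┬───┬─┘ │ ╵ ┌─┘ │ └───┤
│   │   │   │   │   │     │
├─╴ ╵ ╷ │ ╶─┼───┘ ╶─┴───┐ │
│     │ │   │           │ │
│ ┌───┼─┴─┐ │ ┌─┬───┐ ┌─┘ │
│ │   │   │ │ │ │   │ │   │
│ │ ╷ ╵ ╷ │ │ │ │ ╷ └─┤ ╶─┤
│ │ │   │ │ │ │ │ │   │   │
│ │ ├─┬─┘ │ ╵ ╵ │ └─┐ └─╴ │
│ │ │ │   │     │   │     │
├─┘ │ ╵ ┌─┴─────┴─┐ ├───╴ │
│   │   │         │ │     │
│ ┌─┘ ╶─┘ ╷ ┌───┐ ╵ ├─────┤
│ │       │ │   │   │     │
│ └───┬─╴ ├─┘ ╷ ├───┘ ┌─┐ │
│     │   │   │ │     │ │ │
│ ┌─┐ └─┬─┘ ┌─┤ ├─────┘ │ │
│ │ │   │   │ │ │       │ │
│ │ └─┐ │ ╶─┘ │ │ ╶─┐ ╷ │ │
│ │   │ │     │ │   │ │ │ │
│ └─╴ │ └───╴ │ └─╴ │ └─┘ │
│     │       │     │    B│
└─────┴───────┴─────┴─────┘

Directions: right, down, right, right, right, up, right, down, down, left, down, right, down, down, down, right, up, up, up, right, right, up, right, up, up, right, down, down, right, right, down, down, left, down, right, down, left, left, up, left, up, left, down, down, right, down, down, left, up, left, left, left, left, down, left, left, up, right, up, right, up, up, left, down, left, up, left, down, down, down, left, down, down, right, right, down, right, down, down, right, right, right, up, left, left, up, right, up, right, up, right, down, down, down, down, right, right, up, left, up, right, right, down, down, right, right
First turn direction: down

Solution:

┌───────┬─────┬───┬─────┬─┐
│A ↓    │↱ ↓  │   │↱ ↓  │ │
│ ╷ ╶───┘ ╷ ╷ ├─╴ │ ╷ ╷ ╵ │
│ │↳ → → ↑│↓│ │   │↑│↓│   │
│ └─┬───┬─┘ │ ╵ ┌─┘ │ └───┤
│   │   │↓ ↲│   │↱ ↑│↳ → ↓│
├─╴ ╵ ╷ │ ╶─┼───┘ ╶─┴───┐ │
│     │ │↳ ↓│↱ → ↑      │↓│
│ ┌───┼─┴─┐ │ ┌─┬───┐ ┌─┘ │
│ │↓ ↰│↓ ↰│↓│↑│ │↓ ↰│ │↓ ↲│
│ │ ╷ ╵ ╷ │ │ │ │ ╷ └─┤ ╶─┤
│ │↓│↑ ↲│↑│↓│↑│ │↓│↑ ↰│↳ ↓│
│ │ ├─┬─┘ │ ╵ ╵ │ └─┐ └─╴ │
│ │↓│ │↱ ↑│↳ ↑  │↳ ↓│↑ ← ↲│
├─┘ │ ╵ ┌─┴─────┴─┐ ├───╴ │
│↓ ↲│↱ ↑│↓ ← ← ← ↰│↓│     │
│ ┌─┘ ╶─┘ ╷ ┌───┐ ╵ ├─────┤
│↓│  ↑ ← ↲│ │↱ ↓│↑ ↲│     │
│ └───┬─╴ ├─┘ ╷ ├───┘ ┌─┐ │
│↳ → ↓│   │↱ ↑│↓│     │ │ │
│ ┌─┐ └─┬─┘ ┌─┤ ├─────┘ │ │
│ │ │↳ ↓│↱ ↑│ │↓│↱ → ↓  │ │
│ │ └─┐ │ ╶─┘ │ │ ╶─┐ ╷ │ │
│ │   │↓│↑ ← ↰│↓│↑ ↰│↓│ │ │
│ └─╴ │ └───╴ │ └─╴ │ └─┘ │
│     │↳ → → ↑│↳ → ↑│↳ → B│
└─────┴───────┴─────┴─────┘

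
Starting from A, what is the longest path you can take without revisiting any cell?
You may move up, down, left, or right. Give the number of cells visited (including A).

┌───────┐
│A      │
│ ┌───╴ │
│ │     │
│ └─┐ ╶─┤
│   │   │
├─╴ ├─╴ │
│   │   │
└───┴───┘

Finding longest simple path using DFS:
Start: (0, 0)
Longest path visits 10 cells
Path: A → right → right → right → down → left → down → right → down → left

Solution:

┌───────┐
│A → → ↓│
│ ┌───╴ │
│ │  ↓ ↲│
│ └─┐ ╶─┤
│   │↳ ↓│
├─╴ ├─╴ │
│   │B ↲│
└───┴───┘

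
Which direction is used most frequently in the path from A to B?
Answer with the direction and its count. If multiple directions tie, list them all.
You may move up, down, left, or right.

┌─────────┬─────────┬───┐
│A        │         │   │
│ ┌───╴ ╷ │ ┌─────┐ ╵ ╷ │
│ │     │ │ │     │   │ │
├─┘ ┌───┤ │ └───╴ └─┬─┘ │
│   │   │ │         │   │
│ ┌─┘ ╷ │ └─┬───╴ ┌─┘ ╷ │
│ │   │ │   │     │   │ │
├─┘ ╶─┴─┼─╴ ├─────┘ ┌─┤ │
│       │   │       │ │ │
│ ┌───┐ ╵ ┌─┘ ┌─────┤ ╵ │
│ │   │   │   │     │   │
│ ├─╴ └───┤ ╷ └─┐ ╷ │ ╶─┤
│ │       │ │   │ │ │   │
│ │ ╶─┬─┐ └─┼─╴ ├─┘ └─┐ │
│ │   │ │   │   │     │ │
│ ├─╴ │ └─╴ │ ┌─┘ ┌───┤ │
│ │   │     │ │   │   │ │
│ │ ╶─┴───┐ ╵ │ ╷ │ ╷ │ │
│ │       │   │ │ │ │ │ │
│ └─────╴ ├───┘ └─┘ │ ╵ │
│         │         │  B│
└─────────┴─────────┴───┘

Directions: right, right, right, right, down, down, down, right, down, left, down, left, up, left, left, left, down, down, down, down, down, down, right, right, right, right, up, left, left, left, up, right, up, left, up, right, right, right, down, right, down, down, right, up, up, right, up, left, up, up, right, right, right, up, right, up, right, down, down, down, left, down, right, down, down, down, down
Counts: {'right': 22, 'down': 22, 'left': 11, 'up': 12}
Most common: down and right (tied at 22 times each)

Solution:

┌─────────┬─────────┬───┐
│A → → → ↓│         │   │
│ ┌───╴ ╷ │ ┌─────┐ ╵ ╷ │
│ │     │↓│ │     │   │ │
├─┘ ┌───┤ │ └───╴ └─┬─┘ │
│   │   │↓│         │↱ ↓│
│ ┌─┘ ╷ │ └─┬───╴ ┌─┘ ╷ │
│ │   │ │↳ ↓│     │↱ ↑│↓│
├─┘ ╶─┴─┼─╴ ├─────┘ ┌─┤ │
│↓ ← ← ↰│↓ ↲│↱ → → ↑│ │↓│
│ ┌───┐ ╵ ┌─┘ ┌─────┤ ╵ │
│↓│   │↑ ↲│  ↑│     │↓ ↲│
│ ├─╴ └───┤ ╷ └─┐ ╷ │ ╶─┤
│↓│↱ → → ↓│ │↑ ↰│ │ │↳ ↓│
│ │ ╶─┬─┐ └─┼─╴ ├─┘ └─┐ │
│↓│↑ ↰│ │↳ ↓│↱ ↑│     │↓│
│ ├─╴ │ └─╴ │ ┌─┘ ┌───┤ │
│↓│↱ ↑│    ↓│↑│   │   │↓│
│ │ ╶─┴───┐ ╵ │ ╷ │ ╷ │ │
│↓│↑ ← ← ↰│↳ ↑│ │ │ │ │↓│
│ └─────╴ ├───┘ └─┘ │ ╵ │
│↳ → → → ↑│         │  B│
└─────────┴─────────┴───┘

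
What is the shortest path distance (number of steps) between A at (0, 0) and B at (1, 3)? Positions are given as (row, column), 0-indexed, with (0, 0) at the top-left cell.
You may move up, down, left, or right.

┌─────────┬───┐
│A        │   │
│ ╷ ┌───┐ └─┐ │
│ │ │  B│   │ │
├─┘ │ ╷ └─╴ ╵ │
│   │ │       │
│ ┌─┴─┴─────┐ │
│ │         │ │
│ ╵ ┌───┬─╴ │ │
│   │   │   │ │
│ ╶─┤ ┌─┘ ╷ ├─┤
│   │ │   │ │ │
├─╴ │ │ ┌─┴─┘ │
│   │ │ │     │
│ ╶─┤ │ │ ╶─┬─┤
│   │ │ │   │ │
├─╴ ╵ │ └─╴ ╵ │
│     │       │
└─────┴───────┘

Finding path from (0, 0) to (1, 3):
Path: (0,0) → (0,1) → (0,2) → (0,3) → (0,4) → (1,4) → (1,5) → (2,5) → (2,4) → (2,3) → (1,3)
Distance: 10 steps

Solution:

┌─────────┬───┐
│A → → → ↓│   │
│ ╷ ┌───┐ └─┐ │
│ │ │  B│↳ ↓│ │
├─┘ │ ╷ └─╴ ╵ │
│   │ │↑ ← ↲  │
│ ┌─┴─┴─────┐ │
│ │         │ │
│ ╵ ┌───┬─╴ │ │
│   │   │   │ │
│ ╶─┤ ┌─┘ ╷ ├─┤
│   │ │   │ │ │
├─╴ │ │ ┌─┴─┘ │
│   │ │ │     │
│ ╶─┤ │ │ ╶─┬─┤
│   │ │ │   │ │
├─╴ ╵ │ └─╴ ╵ │
│     │       │
└─────┴───────┘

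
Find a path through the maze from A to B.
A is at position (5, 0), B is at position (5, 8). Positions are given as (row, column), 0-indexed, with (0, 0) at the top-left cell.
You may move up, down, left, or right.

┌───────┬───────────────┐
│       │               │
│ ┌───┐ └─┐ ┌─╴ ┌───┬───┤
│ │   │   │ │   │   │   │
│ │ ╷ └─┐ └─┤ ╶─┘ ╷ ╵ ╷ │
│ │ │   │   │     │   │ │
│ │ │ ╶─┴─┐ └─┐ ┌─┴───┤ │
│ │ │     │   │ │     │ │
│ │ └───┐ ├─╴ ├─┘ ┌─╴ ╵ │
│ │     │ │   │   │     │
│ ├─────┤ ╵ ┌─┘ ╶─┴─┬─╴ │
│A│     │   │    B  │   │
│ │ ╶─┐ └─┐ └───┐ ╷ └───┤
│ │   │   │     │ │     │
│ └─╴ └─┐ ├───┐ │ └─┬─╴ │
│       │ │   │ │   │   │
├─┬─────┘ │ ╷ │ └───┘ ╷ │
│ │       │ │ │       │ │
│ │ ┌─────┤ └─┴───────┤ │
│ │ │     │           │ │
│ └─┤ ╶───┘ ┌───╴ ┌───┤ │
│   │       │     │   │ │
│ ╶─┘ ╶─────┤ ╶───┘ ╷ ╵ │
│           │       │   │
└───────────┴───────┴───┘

Finding the shortest path from (5, 0) to (5, 8):
Path length: 32 steps
Directions: up → up → up → up → up → right → right → right → down → right → down → right → down → right → down → left → down → down → right → right → down → down → right → right → right → up → right → up → left → left → up → left

Solution:

┌───────┬───────────────┐
│↱ → → ↓│               │
│ ┌───┐ └─┐ ┌─╴ ┌───┬───┤
│↑│   │↳ ↓│ │   │   │   │
│ │ ╷ └─┐ └─┤ ╶─┘ ╷ ╵ ╷ │
│↑│ │   │↳ ↓│     │   │ │
│ │ │ ╶─┴─┐ └─┐ ┌─┴───┤ │
│↑│ │     │↳ ↓│ │     │ │
│ │ └───┐ ├─╴ ├─┘ ┌─╴ ╵ │
│↑│     │ │↓ ↲│   │     │
│ ├─────┤ ╵ ┌─┘ ╶─┴─┬─╴ │
│A│     │  ↓│    B ↰│   │
│ │ ╶─┐ └─┐ └───┐ ╷ └───┤
│ │   │   │↳ → ↓│ │↑ ← ↰│
│ └─╴ └─┐ ├───┐ │ └─┬─╴ │
│       │ │   │↓│   │↱ ↑│
├─┬─────┘ │ ╷ │ └───┘ ╷ │
│ │       │ │ │↳ → → ↑│ │
│ │ ┌─────┤ └─┴───────┤ │
│ │ │     │           │ │
│ └─┤ ╶───┘ ┌───╴ ┌───┤ │
│   │       │     │   │ │
│ ╶─┘ ╶─────┤ ╶───┘ ╷ ╵ │
│           │       │   │
└───────────┴───────┴───┘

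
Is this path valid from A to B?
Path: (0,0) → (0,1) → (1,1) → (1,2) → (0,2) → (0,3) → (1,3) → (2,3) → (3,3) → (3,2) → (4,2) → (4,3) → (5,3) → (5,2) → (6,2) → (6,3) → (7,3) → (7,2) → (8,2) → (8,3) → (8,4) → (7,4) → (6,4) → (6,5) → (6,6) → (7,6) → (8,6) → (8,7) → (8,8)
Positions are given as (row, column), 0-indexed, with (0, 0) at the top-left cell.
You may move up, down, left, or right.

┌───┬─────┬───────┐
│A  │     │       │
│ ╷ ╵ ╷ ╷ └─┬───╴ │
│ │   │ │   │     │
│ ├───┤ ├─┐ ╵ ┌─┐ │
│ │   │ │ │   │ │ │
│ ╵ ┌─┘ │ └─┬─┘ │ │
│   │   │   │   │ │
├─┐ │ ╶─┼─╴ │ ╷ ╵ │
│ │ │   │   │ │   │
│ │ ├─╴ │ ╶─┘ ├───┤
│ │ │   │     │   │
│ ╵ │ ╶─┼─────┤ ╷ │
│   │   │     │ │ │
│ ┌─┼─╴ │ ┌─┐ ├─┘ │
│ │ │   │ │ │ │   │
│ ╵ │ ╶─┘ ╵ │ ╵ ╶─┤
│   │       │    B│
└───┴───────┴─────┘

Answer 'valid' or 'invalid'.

Checking path validity:
Result: All consecutive moves are passable.

valid

Correct solution:

┌───┬─────┬───────┐
│A ↓│↱ ↓  │       │
│ ╷ ╵ ╷ ╷ └─┬───╴ │
│ │↳ ↑│↓│   │     │
│ ├───┤ ├─┐ ╵ ┌─┐ │
│ │   │↓│ │   │ │ │
│ ╵ ┌─┘ │ └─┬─┘ │ │
│   │↓ ↲│   │   │ │
├─┐ │ ╶─┼─╴ │ ╷ ╵ │
│ │ │↳ ↓│   │ │   │
│ │ ├─╴ │ ╶─┘ ├───┤
│ │ │↓ ↲│     │   │
│ ╵ │ ╶─┼─────┤ ╷ │
│   │↳ ↓│↱ → ↓│ │ │
│ ┌─┼─╴ │ ┌─┐ ├─┘ │
│ │ │↓ ↲│↑│ │↓│   │
│ ╵ │ ╶─┘ ╵ │ ╵ ╶─┤
│   │↳ → ↑  │↳ → B│
└───┴───────┴─────┘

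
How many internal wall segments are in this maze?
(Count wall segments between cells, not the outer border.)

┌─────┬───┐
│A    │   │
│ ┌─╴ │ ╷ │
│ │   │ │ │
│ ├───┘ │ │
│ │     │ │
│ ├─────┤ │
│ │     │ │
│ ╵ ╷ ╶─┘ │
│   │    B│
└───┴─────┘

Counting internal wall segments:
Total internal walls: 16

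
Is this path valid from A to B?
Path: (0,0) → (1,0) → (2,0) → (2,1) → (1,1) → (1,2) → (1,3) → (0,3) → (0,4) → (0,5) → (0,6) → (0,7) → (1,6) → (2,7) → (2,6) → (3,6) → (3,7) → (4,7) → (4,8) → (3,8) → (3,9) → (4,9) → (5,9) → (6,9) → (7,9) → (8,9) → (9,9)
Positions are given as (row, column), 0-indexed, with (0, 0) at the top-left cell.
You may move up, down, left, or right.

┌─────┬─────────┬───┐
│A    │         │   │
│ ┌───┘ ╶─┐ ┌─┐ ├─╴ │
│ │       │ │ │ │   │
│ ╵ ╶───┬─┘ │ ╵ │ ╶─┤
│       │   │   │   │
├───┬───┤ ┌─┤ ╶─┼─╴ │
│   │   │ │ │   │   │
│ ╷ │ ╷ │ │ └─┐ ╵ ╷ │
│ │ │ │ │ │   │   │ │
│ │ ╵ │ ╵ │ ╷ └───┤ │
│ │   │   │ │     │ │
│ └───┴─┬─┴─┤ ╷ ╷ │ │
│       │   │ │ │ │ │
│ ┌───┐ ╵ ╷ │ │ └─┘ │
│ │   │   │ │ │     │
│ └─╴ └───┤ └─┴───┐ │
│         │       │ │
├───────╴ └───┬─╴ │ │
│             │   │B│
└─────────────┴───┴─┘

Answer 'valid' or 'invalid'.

Checking path validity:
Result: Invalid move at step 12: cannot move from (0, 7) to (1, 6).

invalid

Correct solution:

┌─────┬─────────┬───┐
│A    │↱ → → → ↓│   │
│ ┌───┘ ╶─┐ ┌─┐ ├─╴ │
│↓│↱ → ↑  │ │ │↓│   │
│ ╵ ╶───┬─┘ │ ╵ │ ╶─┤
│↳ ↑    │   │↓ ↲│   │
├───┬───┤ ┌─┤ ╶─┼─╴ │
│   │   │ │ │↳ ↓│↱ ↓│
│ ╷ │ ╷ │ │ └─┐ ╵ ╷ │
│ │ │ │ │ │   │↳ ↑│↓│
│ │ ╵ │ ╵ │ ╷ └───┤ │
│ │   │   │ │     │↓│
│ └───┴─┬─┴─┤ ╷ ╷ │ │
│       │   │ │ │ │↓│
│ ┌───┐ ╵ ╷ │ │ └─┘ │
│ │   │   │ │ │    ↓│
│ └─╴ └───┤ └─┴───┐ │
│         │       │↓│
├───────╴ └───┬─╴ │ │
│             │   │B│
└─────────────┴───┴─┘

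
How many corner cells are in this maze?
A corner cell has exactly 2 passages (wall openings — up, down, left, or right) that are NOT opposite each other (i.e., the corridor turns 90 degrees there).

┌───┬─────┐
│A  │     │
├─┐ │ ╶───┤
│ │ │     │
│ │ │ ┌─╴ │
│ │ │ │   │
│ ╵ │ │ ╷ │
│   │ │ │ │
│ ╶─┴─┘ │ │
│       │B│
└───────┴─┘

Counting corner cells (2 non-opposite passages):
Total corners: 7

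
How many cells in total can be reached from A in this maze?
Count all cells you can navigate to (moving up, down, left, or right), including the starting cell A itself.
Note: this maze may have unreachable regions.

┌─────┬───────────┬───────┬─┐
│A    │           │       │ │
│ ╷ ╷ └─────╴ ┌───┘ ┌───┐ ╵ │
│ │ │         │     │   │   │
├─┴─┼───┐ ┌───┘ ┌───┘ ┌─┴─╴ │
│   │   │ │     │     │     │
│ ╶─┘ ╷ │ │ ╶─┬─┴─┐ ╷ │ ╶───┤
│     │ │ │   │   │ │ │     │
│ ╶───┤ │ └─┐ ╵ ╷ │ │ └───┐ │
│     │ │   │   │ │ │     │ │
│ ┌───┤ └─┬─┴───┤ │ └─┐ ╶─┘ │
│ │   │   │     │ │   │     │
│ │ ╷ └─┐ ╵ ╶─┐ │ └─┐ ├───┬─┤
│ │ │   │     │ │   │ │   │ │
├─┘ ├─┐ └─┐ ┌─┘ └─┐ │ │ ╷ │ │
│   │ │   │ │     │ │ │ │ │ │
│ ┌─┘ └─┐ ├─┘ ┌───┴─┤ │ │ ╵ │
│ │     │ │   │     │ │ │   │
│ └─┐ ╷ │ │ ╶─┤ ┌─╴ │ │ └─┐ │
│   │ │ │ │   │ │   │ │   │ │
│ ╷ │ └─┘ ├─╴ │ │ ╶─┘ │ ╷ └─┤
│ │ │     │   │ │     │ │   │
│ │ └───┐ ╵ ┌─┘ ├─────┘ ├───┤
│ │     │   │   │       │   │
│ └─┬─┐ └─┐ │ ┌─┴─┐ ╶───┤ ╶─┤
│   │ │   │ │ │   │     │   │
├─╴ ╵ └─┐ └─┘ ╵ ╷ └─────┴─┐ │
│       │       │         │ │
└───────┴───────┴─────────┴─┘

Using BFS/flood-fill to find all reachable cells from A:
Maze size: 14 × 14 = 196 total cells
176 cell(s) are walled off and cannot be reached from A.
Reachable cells: 20

Reachable region (· marks reachable cells):

┌─────┬───────────┬───────┬─┐
│A · ·│· · · · · ·│       │ │
│ ╷ ╷ └─────╴ ┌───┘ ┌───┐ ╵ │
│·│·│· · · · ·│     │   │   │
├─┴─┼───┐ ┌───┘ ┌───┘ ┌─┴─╴ │
│   │   │·│     │     │     │
│ ╶─┘ ╷ │ │ ╶─┬─┴─┐ ╷ │ ╶───┤
│     │ │·│   │   │ │ │     │
│ ╶───┤ │ └─┐ ╵ ╷ │ │ └───┐ │
│     │ │· ·│   │ │ │     │ │
│ ┌───┤ └─┬─┴───┤ │ └─┐ ╶─┘ │
│ │   │   │     │ │   │     │
│ │ ╷ └─┐ ╵ ╶─┐ │ └─┐ ├───┬─┤
│ │ │   │     │ │   │ │   │ │
├─┘ ├─┐ └─┐ ┌─┘ └─┐ │ │ ╷ │ │
│   │ │   │ │     │ │ │ │ │ │
│ ┌─┘ └─┐ ├─┘ ┌───┴─┤ │ │ ╵ │
│ │     │ │   │     │ │ │   │
│ └─┐ ╷ │ │ ╶─┤ ┌─╴ │ │ └─┐ │
│   │ │ │ │   │ │   │ │   │ │
│ ╷ │ └─┘ ├─╴ │ │ ╶─┘ │ ╷ └─┤
│ │ │     │   │ │     │ │   │
│ │ └───┐ ╵ ┌─┘ ├─────┘ ├───┤
│ │     │   │   │       │   │
│ └─┬─┐ └─┐ │ ┌─┴─┐ ╶───┤ ╶─┤
│   │ │   │ │ │   │     │   │
├─╴ ╵ └─┐ └─┘ ╵ ╷ └─────┴─┐ │
│       │       │         │ │
└───────┴───────┴─────────┴─┘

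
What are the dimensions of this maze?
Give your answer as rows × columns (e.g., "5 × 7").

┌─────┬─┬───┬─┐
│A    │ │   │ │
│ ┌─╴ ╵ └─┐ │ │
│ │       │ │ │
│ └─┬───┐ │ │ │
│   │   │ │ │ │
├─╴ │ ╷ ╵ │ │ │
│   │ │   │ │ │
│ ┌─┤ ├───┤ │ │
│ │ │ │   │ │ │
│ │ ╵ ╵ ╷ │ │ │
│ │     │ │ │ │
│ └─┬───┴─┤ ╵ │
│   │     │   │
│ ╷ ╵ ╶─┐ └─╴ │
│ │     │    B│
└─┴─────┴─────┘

Counting the maze dimensions:
Rows (vertical): 8
Columns (horizontal): 7
Dimensions: 8 × 7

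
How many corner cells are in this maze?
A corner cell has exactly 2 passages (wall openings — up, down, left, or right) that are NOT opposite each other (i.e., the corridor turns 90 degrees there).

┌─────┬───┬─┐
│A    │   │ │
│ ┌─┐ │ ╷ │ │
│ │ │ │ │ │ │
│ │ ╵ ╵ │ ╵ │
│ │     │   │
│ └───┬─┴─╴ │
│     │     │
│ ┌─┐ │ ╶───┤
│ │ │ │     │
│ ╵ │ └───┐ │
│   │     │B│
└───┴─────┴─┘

Counting corner cells (2 non-opposite passages):
Total corners: 15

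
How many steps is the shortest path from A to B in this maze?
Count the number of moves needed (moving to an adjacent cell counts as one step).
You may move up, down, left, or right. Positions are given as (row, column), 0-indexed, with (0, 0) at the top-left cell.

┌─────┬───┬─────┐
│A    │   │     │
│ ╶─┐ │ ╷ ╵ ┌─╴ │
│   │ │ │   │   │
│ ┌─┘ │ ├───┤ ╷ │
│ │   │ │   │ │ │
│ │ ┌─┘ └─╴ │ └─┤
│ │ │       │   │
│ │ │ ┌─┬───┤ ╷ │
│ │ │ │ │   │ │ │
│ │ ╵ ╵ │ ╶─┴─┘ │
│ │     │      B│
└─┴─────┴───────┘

Using BFS to find shortest path:
Start: (0, 0), End: (5, 7)
Path found:
(0,0) → (0,1) → (0,2) → (1,2) → (2,2) → (2,1) → (3,1) → (4,1) → (5,1) → (5,2) → (4,2) → (3,2) → (3,3) → (2,3) → (1,3) → (0,3) → (0,4) → (1,4) → (1,5) → (0,5) → (0,6) → (0,7) → (1,7) → (1,6) → (2,6) → (3,6) → (3,7) → (4,7) → (5,7)
Number of steps: 28

Solution:

┌─────┬───┬─────┐
│A → ↓│↱ ↓│↱ → ↓│
│ ╶─┐ │ ╷ ╵ ┌─╴ │
│   │↓│↑│↳ ↑│↓ ↲│
│ ┌─┘ │ ├───┤ ╷ │
│ │↓ ↲│↑│   │↓│ │
│ │ ┌─┘ └─╴ │ └─┤
│ │↓│↱ ↑    │↳ ↓│
│ │ │ ┌─┬───┤ ╷ │
│ │↓│↑│ │   │ │↓│
│ │ ╵ ╵ │ ╶─┴─┘ │
│ │↳ ↑  │      B│
└─┴─────┴───────┘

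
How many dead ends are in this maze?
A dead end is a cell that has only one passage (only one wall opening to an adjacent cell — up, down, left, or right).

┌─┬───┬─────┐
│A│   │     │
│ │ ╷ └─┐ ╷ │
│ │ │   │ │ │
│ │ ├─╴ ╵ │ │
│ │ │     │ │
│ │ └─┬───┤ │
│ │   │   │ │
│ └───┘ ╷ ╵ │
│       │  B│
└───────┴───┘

Checking each cell for number of passages:

Dead ends found at positions:
  (0, 0)
  (0, 3)
  (2, 2)
  (3, 2)
Total dead ends: 4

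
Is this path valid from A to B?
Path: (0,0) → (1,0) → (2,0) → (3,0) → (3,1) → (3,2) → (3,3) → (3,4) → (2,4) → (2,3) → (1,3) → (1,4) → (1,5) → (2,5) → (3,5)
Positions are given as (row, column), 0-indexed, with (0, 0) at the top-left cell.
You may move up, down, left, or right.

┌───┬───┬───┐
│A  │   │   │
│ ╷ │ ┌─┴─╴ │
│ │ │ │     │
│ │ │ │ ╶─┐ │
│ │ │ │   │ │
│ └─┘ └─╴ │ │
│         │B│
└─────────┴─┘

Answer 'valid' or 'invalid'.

Checking path validity:
Result: All consecutive moves are passable.

valid

Correct solution:

┌───┬───┬───┐
│A  │   │   │
│ ╷ │ ┌─┴─╴ │
│↓│ │ │↱ → ↓│
│ │ │ │ ╶─┐ │
│↓│ │ │↑ ↰│↓│
│ └─┘ └─╴ │ │
│↳ → → → ↑│B│
└─────────┴─┘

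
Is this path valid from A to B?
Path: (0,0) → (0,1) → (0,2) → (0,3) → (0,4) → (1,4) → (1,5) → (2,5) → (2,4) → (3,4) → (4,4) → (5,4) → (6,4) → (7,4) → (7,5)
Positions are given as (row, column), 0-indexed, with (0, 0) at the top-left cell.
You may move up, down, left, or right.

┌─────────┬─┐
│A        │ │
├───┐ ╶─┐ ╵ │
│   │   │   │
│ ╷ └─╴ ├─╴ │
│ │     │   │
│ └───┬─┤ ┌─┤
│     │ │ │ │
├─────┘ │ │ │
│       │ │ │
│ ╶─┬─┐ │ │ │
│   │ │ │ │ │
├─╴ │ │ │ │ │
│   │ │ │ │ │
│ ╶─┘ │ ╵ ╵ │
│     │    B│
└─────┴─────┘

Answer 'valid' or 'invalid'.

Checking path validity:
Result: All consecutive moves are passable.

valid

Correct solution:

┌─────────┬─┐
│A → → → ↓│ │
├───┐ ╶─┐ ╵ │
│   │   │↳ ↓│
│ ╷ └─╴ ├─╴ │
│ │     │↓ ↲│
│ └───┬─┤ ┌─┤
│     │ │↓│ │
├─────┘ │ │ │
│       │↓│ │
│ ╶─┬─┐ │ │ │
│   │ │ │↓│ │
├─╴ │ │ │ │ │
│   │ │ │↓│ │
│ ╶─┘ │ ╵ ╵ │
│     │  ↳ B│
└─────┴─────┘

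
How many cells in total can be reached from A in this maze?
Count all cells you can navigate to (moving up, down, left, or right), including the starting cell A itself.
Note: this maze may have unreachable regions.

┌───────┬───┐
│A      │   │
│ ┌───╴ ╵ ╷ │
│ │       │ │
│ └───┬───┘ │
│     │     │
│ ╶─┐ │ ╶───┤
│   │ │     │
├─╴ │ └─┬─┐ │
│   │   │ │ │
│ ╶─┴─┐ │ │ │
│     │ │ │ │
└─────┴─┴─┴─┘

Using BFS/flood-fill to find all reachable cells from A:
Maze size: 6 × 6 = 36 total cells
2 cell(s) are walled off and cannot be reached from A.
Reachable cells: 34

Reachable region (· marks reachable cells):

┌───────┬───┐
│A · · ·│· ·│
│ ┌───╴ ╵ ╷ │
│·│· · · ·│·│
│ └───┬───┘ │
│· · ·│· · ·│
│ ╶─┐ │ ╶───┤
│· ·│·│· · ·│
├─╴ │ └─┬─┐ │
│· ·│· ·│ │·│
│ ╶─┴─┐ │ │ │
│· · ·│·│ │·│
└─────┴─┴─┴─┘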